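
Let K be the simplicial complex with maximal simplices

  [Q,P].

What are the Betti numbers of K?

Order the vertices as P < Q. Listing each simplex with vertices in this order, K has dimension 1 with simplices:

  0-simplices (2): P, Q
  1-simplices (1): PQ

Hence C_0 ≅ Z^2, C_1 ≅ Z^1.

The boundary map ∂_1: C_1 → C_0 maps an edge to its endpoints' difference, ∂[p,q] = q − p.
As a 2×1 matrix over Z this has rank 1, with invariant factors (1).

From H_k ≅ ker(∂_k) / im(∂_{k+1}) we obtain:

  H_0: rank C_0 − rank ∂_1 = 2 − 1 = 1, and the invariant factors of ∂_1 are all 1, so H_0 = Z.
  H_1: rank ker ∂_1 − rank ∂_2 = (1 − 1) − 0 = 0, and there is no ∂_2, so H_1 = 0.

Hence the Betti numbers are b_0 = 1, b_1 = 0.

b_0 = 1, b_1 = 0.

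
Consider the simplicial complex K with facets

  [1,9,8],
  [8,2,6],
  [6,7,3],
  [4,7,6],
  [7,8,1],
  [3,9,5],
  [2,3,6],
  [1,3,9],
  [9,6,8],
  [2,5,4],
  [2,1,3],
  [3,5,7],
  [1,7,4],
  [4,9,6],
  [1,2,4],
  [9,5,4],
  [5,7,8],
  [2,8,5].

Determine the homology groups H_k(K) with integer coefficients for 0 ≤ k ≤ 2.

H_0 = Z,  H_1 = Z^2,  H_2 = Z.

Order the vertices as 1 < 2 < 3 < 4 < 5 < 6 < 7 < 8 < 9. Listing each simplex with vertices in this order, K has dimension 2 with simplices:

  0-simplices (9): [1], [2], [3], [4], [5], [6], [7], [8], [9]
  1-simplices (27): (27 of them)
  2-simplices (18): [1,2,3], [1,2,4], [1,3,9], [1,4,7], [1,7,8], [1,8,9], [2,3,6], [2,4,5], [2,5,8], [2,6,8], [3,5,7], [3,5,9], [3,6,7], [4,5,9], [4,6,7], [4,6,9], [5,7,8], [6,8,9]

so the chain groups are C_0 ≅ Z^9, C_1 ≅ Z^27, C_2 ≅ Z^18.

Boundary ∂_1: C_1 → C_0 maps an edge to its endpoints' difference, ∂[p,q] = q − p. For instance
  ∂[2,4] = [4] − [2].
As a 9×27 matrix over Z this has rank 8, with invariant factors (1,1,1,1,1,1,1,1).

The boundary map ∂_2: C_2 → C_1 maps a triangle to the signed sum of its edges. For instance
  ∂[1,2,3] = [2,3] − [1,3] + [1,2],
  ∂[4,6,7] = [6,7] − [4,7] + [4,6].
As a 27×18 matrix over Z this has rank 17, with invariant factors (1,1,1,1,1,1,1,1,1,1,1,1,1,1,1,1,1).

Computing H_k = (kernel of ∂_k) / (image of ∂_{k+1}):

  H_0: rank C_0 − rank ∂_1 = 9 − 8 = 1, and the invariant factors of ∂_1 are all 1, so H_0 ≅ Z.
  H_1: rank ker ∂_1 − rank ∂_2 = (27 − 8) − 17 = 2, and the invariant factors of ∂_2 are all 1, so H_1 ≅ Z^2.
  H_2: rank ker ∂_2 − rank ∂_3 = (18 − 17) − 0 = 1, and there is no ∂_3, so H_2 ≅ Z.

As a check, the Euler characteristic is 9 − 27 + 18 = 0, which agrees with 1 − 2 + 1 = 0.
(K is a triangulation of the torus T^2.)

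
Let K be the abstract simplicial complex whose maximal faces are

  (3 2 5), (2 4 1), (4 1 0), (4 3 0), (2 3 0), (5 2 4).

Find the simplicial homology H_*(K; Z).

H_0 ≅ Z,  H_1 ≅ Z,  H_2 = 0.

We work with the vertex ordering 0 < 1 < 2 < 3 < 4 < 5. The simplices of K, each written with vertices in increasing order, are:

  0-simplices (6): [0], [1], [2], [3], [4], [5]
  1-simplices (12): [0,1], [0,2], [0,3], [0,4], [1,2], [1,4], [2,3], [2,4], [2,5], [3,4], [3,5], [4,5]
  2-simplices (6): [0,1,4], [0,2,3], [0,3,4], [1,2,4], [2,3,5], [2,4,5]

so the chain groups are C_0 ≅ Z^6, C_1 ≅ Z^12, C_2 ≅ Z^6.

∂_1: C_1 → C_0 sends each edge [p,q] (with p < q) to q − p.
The resulting 6×12 matrix has rank 5, and its Smith normal form has invariant factors (1,1,1,1,1).

Boundary ∂_2: C_2 → C_1 sends each 2-simplex [p,q,r] to [q,r] − [p,r] + [p,q]. For instance
  ∂[0,3,4] = [3,4] − [0,4] + [0,3],
  ∂[2,4,5] = [4,5] − [2,5] + [2,4].
As a 12×6 matrix over Z this has rank 6, with invariant factors (1,1,1,1,1,1).

Reading off H_k = ker ∂_k / im ∂_{k+1}:

  H_0: rank C_0 − rank ∂_1 = 6 − 5 = 1, and the invariant factors of ∂_1 are all 1, so H_0 = Z.
  H_1: rank ker ∂_1 − rank ∂_2 = (12 − 5) − 6 = 1, and the invariant factors of ∂_2 are all 1, so H_1 = Z.
  H_2: rank ker ∂_2 − rank ∂_3 = (6 − 6) − 0 = 0, and there is no ∂_3, so H_2 = 0.

As a check, the Euler characteristic is 6 − 12 + 6 = 0, which agrees with 1 − 1 + 0 = 0.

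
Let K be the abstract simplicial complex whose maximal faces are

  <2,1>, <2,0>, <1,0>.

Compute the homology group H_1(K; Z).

Take the total order 0 < 1 < 2 on the vertex set. Then K (dimension 1) consists of the simplices:

  0-simplices (3): [0], [1], [2]
  1-simplices (3): [0,1], [0,2], [1,2]

Hence C_0 ≅ Z^3, C_1 ≅ Z^3.

Boundary ∂_1: C_1 → C_0 sends each edge [p,q] (with p < q) to q − p.
This gives a 3×3 integer matrix of rank 2; reducing to Smith normal form yields diagonal entries (1,1).

From H_k ≅ ker(∂_k) / im(∂_{k+1}) we obtain:

  H_1: rank ker ∂_1 − rank ∂_2 = (3 − 2) − 0 = 1, and there is no ∂_2, so H_1 = Z.

H_1 ≅ Z.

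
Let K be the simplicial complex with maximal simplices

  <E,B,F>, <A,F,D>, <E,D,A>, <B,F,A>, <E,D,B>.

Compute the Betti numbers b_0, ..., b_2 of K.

b_0 = 1, b_1 = 1, b_2 = 0.

Order the vertices as A < B < D < E < F. Listing each simplex with vertices in this order, K has dimension 2 with simplices:

  0-simplices (5): A, B, D, E, F
  1-simplices (10): AB, AD, AE, AF, BD, BE, BF, DE, DF, EF
  2-simplices (5): ABF, ADE, ADF, BDE, BEF

Hence C_0 ≅ Z^5, C_1 ≅ Z^10, C_2 ≅ Z^5.

∂_1: C_1 → C_0 is given by ∂[p,q] = [q] − [p].
As a 5×10 matrix over Z this has rank 4, with invariant factors (1,1,1,1).

Boundary ∂_2: C_2 → C_1 acts by ∂[p,q,r] = [q,r] − [p,r] + [p,q]. For instance
  ∂ADE = DE − AE + AD,
  ∂ABF = BF − AF + AB.
The resulting 10×5 matrix has rank 5, and its Smith normal form has invariant factors (1,1,1,1,1).

Now H_k = ker ∂_k / im ∂_{k+1}, so:

  H_0: rank C_0 − rank ∂_1 = 5 − 4 = 1, and the invariant factors of ∂_1 are all 1, so H_0 ≅ Z.
  H_1: rank ker ∂_1 − rank ∂_2 = (10 − 4) − 5 = 1, and the invariant factors of ∂_2 are all 1, so H_1 ≅ Z.
  H_2: rank ker ∂_2 − rank ∂_3 = (5 − 5) − 0 = 0, and there is no ∂_3, so H_2 ≅ 0.

As a check, the Euler characteristic is 5 − 10 + 5 = 0, which agrees with 1 − 1 + 0 = 0.

Hence the Betti numbers are b_0 = 1, b_1 = 1, b_2 = 0.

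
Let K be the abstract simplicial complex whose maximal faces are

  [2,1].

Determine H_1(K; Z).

H_1 ≅ 0.

Fix the vertex order 1 < 2 and write every simplex with vertices in increasing order. Then dim K = 1 and the simplices of K are:

  0-simplices (2): [1], [2]
  1-simplices (1): [1,2]

Hence C_0 ≅ Z^2, C_1 ≅ Z^1.

∂_1: C_1 → C_0 sends each edge [p,q] (with p < q) to q − p. For instance
  ∂[1,2] = [2] − [1].
As a 2×1 matrix over Z this has rank 1, with invariant factors (1).

From H_k ≅ ker(∂_k) / im(∂_{k+1}) we obtain:

  H_1: rank ker ∂_1 − rank ∂_2 = (1 − 1) − 0 = 0, and there is no ∂_2, so H_1 ≅ 0.

(K is a triangulation of the 1-simplex.)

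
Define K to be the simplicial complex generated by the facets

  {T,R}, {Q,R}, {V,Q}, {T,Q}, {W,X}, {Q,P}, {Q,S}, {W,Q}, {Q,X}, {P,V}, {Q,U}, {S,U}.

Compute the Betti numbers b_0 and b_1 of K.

b_0 = 1, b_1 = 4.

K has 9 vertices, 12 edges.
rank ∂_0 = 0, rank ∂_1 = 8 ⇒ b_0 = 9 − 0 − 8 = 1; all invariant factors of ∂_1 are 1 so no torsion. So H_0 = Z.
rank ∂_1 = 8, rank ∂_2 = 0 ⇒ b_1 = 12 − 8 − 0 = 4. So H_1 = Z^4.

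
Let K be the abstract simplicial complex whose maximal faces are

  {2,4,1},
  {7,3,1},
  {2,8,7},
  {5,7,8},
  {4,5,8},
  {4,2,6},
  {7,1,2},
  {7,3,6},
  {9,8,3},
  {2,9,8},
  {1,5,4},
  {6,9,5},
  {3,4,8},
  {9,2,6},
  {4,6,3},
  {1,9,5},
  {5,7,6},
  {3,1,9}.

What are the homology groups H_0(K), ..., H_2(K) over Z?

H_0 = Z,  H_1 = Z^2,  H_2 = Z.

K has 9 vertices, 27 edges, 18 triangles.
rank ∂_0 = 0, rank ∂_1 = 8 ⇒ b_0 = 9 − 0 − 8 = 1; all invariant factors of ∂_1 are 1 so no torsion. So H_0 = Z.
rank ∂_1 = 8, rank ∂_2 = 17 ⇒ b_1 = 27 − 8 − 17 = 2; all invariant factors of ∂_2 are 1 so no torsion. So H_1 = Z^2.
rank ∂_2 = 17, rank ∂_3 = 0 ⇒ b_2 = 18 − 17 − 0 = 1. So H_2 = Z.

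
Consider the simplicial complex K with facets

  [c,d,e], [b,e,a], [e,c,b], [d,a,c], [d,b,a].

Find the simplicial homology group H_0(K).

Order the vertices as a < b < c < d < e. Listing each simplex with vertices in this order, K has dimension 2 with simplices:

  0-simplices (5): a, b, c, d, e
  1-simplices (10): ab, ac, ad, ae, bc, bd, be, cd, ce, de
  2-simplices (5): abd, abe, acd, bce, cde

giving chain groups C_0 ≅ Z^5, C_1 ≅ Z^10, C_2 ≅ Z^5.

The boundary map ∂_1: C_1 → C_0 sends each edge [p,q] (with p < q) to q − p.
This gives a 5×10 integer matrix of rank 4; reducing to Smith normal form yields diagonal entries (1,1,1,1).

The boundary map ∂_2: C_2 → C_1 sends each 2-simplex [p,q,r] to [q,r] − [p,r] + [p,q]. For instance
  ∂cde = de − ce + cd,
  ∂abd = bd − ad + ab.
This gives a 10×5 integer matrix of rank 5; reducing to Smith normal form yields diagonal entries (1,1,1,1,1).

Reading off H_k = ker ∂_k / im ∂_{k+1}:

  H_0: rank C_0 − rank ∂_1 = 5 − 4 = 1, and the invariant factors of ∂_1 are all 1, so H_0 = Z.

H_0 ≅ Z.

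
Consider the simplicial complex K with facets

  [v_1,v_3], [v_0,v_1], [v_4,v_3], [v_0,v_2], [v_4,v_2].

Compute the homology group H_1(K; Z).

Order the vertices as v_0 < v_1 < v_2 < v_3 < v_4. Listing each simplex with vertices in this order, K has dimension 1 with simplices:

  0-simplices (5): [v_0], [v_1], [v_2], [v_3], [v_4]
  1-simplices (5): [v_0,v_1], [v_0,v_2], [v_1,v_3], [v_2,v_4], [v_3,v_4]

Hence C_0 ≅ Z^5, C_1 ≅ Z^5.

The boundary map ∂_1: C_1 → C_0 maps an edge to its endpoints' difference, ∂[p,q] = q − p. For instance
  ∂[v_0,v_2] = [v_2] − [v_0].
As a 5×5 matrix over Z this has rank 4, with invariant factors (1,1,1,1).

Computing H_k = (kernel of ∂_k) / (image of ∂_{k+1}):

  H_1: rank ker ∂_1 − rank ∂_2 = (5 − 4) − 0 = 1, and there is no ∂_2, so H_1 = Z.

H_1 = Z.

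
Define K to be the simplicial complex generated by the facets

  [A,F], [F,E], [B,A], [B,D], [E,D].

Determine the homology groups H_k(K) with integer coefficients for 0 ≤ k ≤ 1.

Fix the vertex order A < B < D < E < F and write every simplex with vertices in increasing order. Then dim K = 1 and the simplices of K are:

  0-simplices (5): A, B, D, E, F
  1-simplices (5): AB, AF, BD, DE, EF

so the chain groups are C_0 ≅ Z^5, C_1 ≅ Z^5.

∂_1: C_1 → C_0 is given by ∂[p,q] = [q] − [p].
The 5×5 boundary matrix has rank 4 and Smith normal form diag(1,1,1,1).

Now H_k = ker ∂_k / im ∂_{k+1}, so:

  H_0: rank C_0 − rank ∂_1 = 5 − 4 = 1, and the invariant factors of ∂_1 are all 1, so H_0 ≅ Z.
  H_1: rank ker ∂_1 − rank ∂_2 = (5 − 4) − 0 = 1, and there is no ∂_2, so H_1 ≅ Z.

H_0 = Z,  H_1 = Z.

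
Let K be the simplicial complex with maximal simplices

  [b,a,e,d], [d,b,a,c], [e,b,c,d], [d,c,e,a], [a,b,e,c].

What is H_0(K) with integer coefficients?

H_0 ≅ Z.

Order the vertices as a < b < c < d < e. Listing each simplex with vertices in this order, K has dimension 3 with simplices:

  0-simplices (5): a, b, c, d, e
  1-simplices (10): ab, ac, ad, ae, bc, bd, be, cd, ce, de
  2-simplices (10): abc, abd, abe, acd, ace, ade, bcd, bce, bde, cde
  3-simplices (5): abcd, abce, abde, acde, bcde

giving chain groups C_0 ≅ Z^5, C_1 ≅ Z^10, C_2 ≅ Z^10, C_3 ≅ Z^5.

∂_1: C_1 → C_0 maps an edge to its endpoints' difference, ∂[p,q] = q − p. For instance
  ∂ab = b − a.
The resulting 5×10 matrix has rank 4, and its Smith normal form has invariant factors (1,1,1,1).

Boundary ∂_2: C_2 → C_1 sends each 2-simplex [p,q,r] to [q,r] − [p,r] + [p,q]. For instance
  ∂ace = ce − ae + ac,
  ∂abd = bd − ad + ab.
The resulting 10×10 matrix has rank 6, and its Smith normal form has invariant factors (1,1,1,1,1,1).

∂_3: C_3 → C_2 sends each 3-simplex σ to the alternating sum Σ_i (−1)^i (σ with its i-th vertex removed). For instance
  ∂bcde = cde − bde + bce − bcd,
  ∂abce = bce − ace + abe − abc.
The resulting 10×5 matrix has rank 4, and its Smith normal form has invariant factors (1,1,1,1).

From H_k ≅ ker(∂_k) / im(∂_{k+1}) we obtain:

  H_0: rank C_0 − rank ∂_1 = 5 − 4 = 1, and the invariant factors of ∂_1 are all 1, so H_0 = Z.

(K is a triangulation of the 3-sphere S^3.)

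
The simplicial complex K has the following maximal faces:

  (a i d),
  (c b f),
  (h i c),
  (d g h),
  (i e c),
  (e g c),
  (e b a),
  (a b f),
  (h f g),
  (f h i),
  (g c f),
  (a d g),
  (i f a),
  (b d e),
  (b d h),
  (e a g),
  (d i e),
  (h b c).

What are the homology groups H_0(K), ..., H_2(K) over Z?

H_0 ≅ Z,  H_1 ≅ Z ⊕ Z/2Z,  H_2 = 0.

We work with the vertex ordering a < b < c < d < e < f < g < h < i. The simplices of K, each written with vertices in increasing order, are:

  0-simplices (9): a, b, c, d, e, f, g, h, i
  1-simplices (27): ab, ad, ae, af, ag, ai, bc, bd, be, bf, bh, ce, cf, cg, ch, ci, de, dg, dh, di, eg, ei, fg, fh, fi, gh, hi
  2-simplices (18): abe, abf, adg, adi, aeg, afi, bcf, bch, bde, bdh, ceg, cei, cfg, chi, dei, dgh, fgh, fhi

Hence C_0 ≅ Z^9, C_1 ≅ Z^27, C_2 ≅ Z^18.

∂_1: C_1 → C_0 sends each edge [p,q] (with p < q) to q − p.
The 9×27 boundary matrix has rank 8 and Smith normal form diag(1,1,1,1,1,1,1,1).

Boundary ∂_2: C_2 → C_1 acts by ∂[p,q,r] = [q,r] − [p,r] + [p,q]. For instance
  ∂bdh = dh − bh + bd,
  ∂bch = ch − bh + bc.
The resulting 27×18 matrix has rank 18, and its Smith normal form has invariant factors (1,1,1,1,1,1,1,1,1,1,1,1,1,1,1,1,1,2).

Reading off H_k = ker ∂_k / im ∂_{k+1}:

  H_0: rank C_0 − rank ∂_1 = 9 − 8 = 1, and the invariant factors of ∂_1 are all 1, so H_0 = Z.
  H_1: rank ker ∂_1 − rank ∂_2 = (27 − 8) − 18 = 1, and ∂_2 has invariant factor 2 > 1, so H_1 = Z ⊕ Z/2Z.
  H_2: rank ker ∂_2 − rank ∂_3 = (18 − 18) − 0 = 0, and there is no ∂_3, so H_2 = 0.

As a check, the Euler characteristic is 9 − 27 + 18 = 0, which agrees with 1 − 1 + 0 = 0.
(K is a triangulation of the Klein bottle.)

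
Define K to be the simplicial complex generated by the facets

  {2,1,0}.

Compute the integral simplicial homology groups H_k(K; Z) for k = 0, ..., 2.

We work with the vertex ordering 0 < 1 < 2. The simplices of K, each written with vertices in increasing order, are:

  0-simplices (3): [0], [1], [2]
  1-simplices (3): [0,1], [0,2], [1,2]
  2-simplices (1): [0,1,2]

giving chain groups C_0 ≅ Z^3, C_1 ≅ Z^3, C_2 ≅ Z^1.

∂_1: C_1 → C_0 is given by ∂[p,q] = [q] − [p]. For instance
  ∂[1,2] = [2] − [1].
As a 3×3 matrix over Z this has rank 2, with invariant factors (1,1).

The boundary map ∂_2: C_2 → C_1 maps a triangle to the signed sum of its edges. For instance
  ∂[0,1,2] = [1,2] − [0,2] + [0,1].
This gives a 3×1 integer matrix of rank 1; reducing to Smith normal form yields diagonal entries (1).

Reading off H_k = ker ∂_k / im ∂_{k+1}:

  H_0: rank C_0 − rank ∂_1 = 3 − 2 = 1, and the invariant factors of ∂_1 are all 1, so H_0 = Z.
  H_1: rank ker ∂_1 − rank ∂_2 = (3 − 2) − 1 = 0, and the invariant factors of ∂_2 are all 1, so H_1 = 0.
  H_2: rank ker ∂_2 − rank ∂_3 = (1 − 1) − 0 = 0, and there is no ∂_3, so H_2 = 0.

H_0 ≅ Z,  H_1 = 0,  H_2 = 0.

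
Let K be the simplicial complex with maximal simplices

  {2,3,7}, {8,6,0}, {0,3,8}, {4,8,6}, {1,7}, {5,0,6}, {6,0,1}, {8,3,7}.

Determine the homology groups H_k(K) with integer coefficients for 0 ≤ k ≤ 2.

Order the vertices as 0 < 1 < 2 < 3 < 4 < 5 < 6 < 7 < 8. Listing each simplex with vertices in this order, K has dimension 2 with simplices:

  0-simplices (9): [0], [1], [2], [3], [4], [5], [6], [7], [8]
  1-simplices (16): [0,1], [0,3], [0,5], [0,6], [0,8], [1,6], [1,7], [2,3], [2,7], [3,7], [3,8], [4,6], [4,8], [5,6], [6,8], [7,8]
  2-simplices (7): [0,1,6], [0,3,8], [0,5,6], [0,6,8], [2,3,7], [3,7,8], [4,6,8]

giving chain groups C_0 ≅ Z^9, C_1 ≅ Z^16, C_2 ≅ Z^7.

The boundary map ∂_1: C_1 → C_0 is given by ∂[p,q] = [q] − [p]. For instance
  ∂[1,7] = [7] − [1].
As a 9×16 matrix over Z this has rank 8, with invariant factors (1,1,1,1,1,1,1,1).

The boundary map ∂_2: C_2 → C_1 sends each 2-simplex [p,q,r] to [q,r] − [p,r] + [p,q]. For instance
  ∂[0,6,8] = [6,8] − [0,8] + [0,6],
  ∂[0,5,6] = [5,6] − [0,6] + [0,5].
This gives a 16×7 integer matrix of rank 7; reducing to Smith normal form yields diagonal entries (1,1,1,1,1,1,1).

Computing H_k = (kernel of ∂_k) / (image of ∂_{k+1}):

  H_0: rank C_0 − rank ∂_1 = 9 − 8 = 1, and the invariant factors of ∂_1 are all 1, so H_0 ≅ Z.
  H_1: rank ker ∂_1 − rank ∂_2 = (16 − 8) − 7 = 1, and the invariant factors of ∂_2 are all 1, so H_1 ≅ Z.
  H_2: rank ker ∂_2 − rank ∂_3 = (7 − 7) − 0 = 0, and there is no ∂_3, so H_2 ≅ 0.

As a check, the Euler characteristic is 9 − 16 + 7 = 0, which agrees with 1 − 1 + 0 = 0.

H_0 = Z,  H_1 = Z,  H_2 = 0.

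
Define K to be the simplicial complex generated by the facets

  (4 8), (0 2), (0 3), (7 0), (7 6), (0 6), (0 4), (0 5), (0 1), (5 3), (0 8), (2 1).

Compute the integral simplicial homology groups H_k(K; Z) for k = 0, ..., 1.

H_0 ≅ Z,  H_1 ≅ Z^4.

Take the total order 0 < 1 < 2 < 3 < 4 < 5 < 6 < 7 < 8 on the vertex set. Then K (dimension 1) consists of the simplices:

  0-simplices (9): [0], [1], [2], [3], [4], [5], [6], [7], [8]
  1-simplices (12): [0,1], [0,2], [0,3], [0,4], [0,5], [0,6], [0,7], [0,8], [1,2], [3,5], [4,8], [6,7]

so the chain groups are C_0 ≅ Z^9, C_1 ≅ Z^12.

∂_1: C_1 → C_0 is given by ∂[p,q] = [q] − [p]. For instance
  ∂[0,8] = [8] − [0].
As a 9×12 matrix over Z this has rank 8, with invariant factors (1,1,1,1,1,1,1,1).

Now H_k = ker ∂_k / im ∂_{k+1}, so:

  H_0: rank C_0 − rank ∂_1 = 9 − 8 = 1, and the invariant factors of ∂_1 are all 1, so H_0 = Z.
  H_1: rank ker ∂_1 − rank ∂_2 = (12 − 8) − 0 = 4, and there is no ∂_2, so H_1 = Z^4.

(K is a triangulation of a wedge of 4 circles.)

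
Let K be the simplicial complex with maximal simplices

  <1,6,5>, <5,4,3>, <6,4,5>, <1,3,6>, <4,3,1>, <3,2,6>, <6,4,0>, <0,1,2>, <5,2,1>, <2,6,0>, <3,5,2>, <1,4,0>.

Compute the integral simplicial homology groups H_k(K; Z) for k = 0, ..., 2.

H_0 = Z,  H_1 = Z/2Z,  H_2 = 0.

K has 7 vertices, 18 edges, 12 triangles.
rank ∂_0 = 0, rank ∂_1 = 6 ⇒ b_0 = 7 − 0 − 6 = 1; all invariant factors of ∂_1 are 1 so no torsion. So H_0 = Z.
rank ∂_1 = 6, rank ∂_2 = 12 ⇒ b_1 = 18 − 6 − 12 = 0; ∂_2 has invariant factor(s) [2] giving torsion. So H_1 = Z/2Z.
rank ∂_2 = 12, rank ∂_3 = 0 ⇒ b_2 = 12 − 12 − 0 = 0. So H_2 = 0.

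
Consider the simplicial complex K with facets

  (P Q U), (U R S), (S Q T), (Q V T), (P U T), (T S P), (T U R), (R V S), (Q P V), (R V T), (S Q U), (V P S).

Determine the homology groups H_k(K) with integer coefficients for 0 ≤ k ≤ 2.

Order the vertices as P < Q < R < S < T < U < V. Listing each simplex with vertices in this order, K has dimension 2 with simplices:

  0-simplices (7): P, Q, R, S, T, U, V
  1-simplices (18): PQ, PS, PT, PU, PV, QS, QT, QU, QV, RS, RT, RU, RV, ST, SU, SV, TU, TV
  2-simplices (12): PQU, PQV, PST, PSV, PTU, QST, QSU, QTV, RSU, RSV, RTU, RTV

so the chain groups are C_0 ≅ Z^7, C_1 ≅ Z^18, C_2 ≅ Z^12.

The boundary map ∂_1: C_1 → C_0 sends each edge [p,q] (with p < q) to q − p. For instance
  ∂SV = V − S.
The resulting 7×18 matrix has rank 6, and its Smith normal form has invariant factors (1,1,1,1,1,1).

Boundary ∂_2: C_2 → C_1 acts by ∂[p,q,r] = [q,r] − [p,r] + [p,q]. For instance
  ∂QSU = SU − QU + QS,
  ∂QTV = TV − QV + QT.
This gives a 18×12 integer matrix of rank 12; reducing to Smith normal form yields diagonal entries (1,1,1,1,1,1,1,1,1,1,1,2).

Computing H_k = (kernel of ∂_k) / (image of ∂_{k+1}):

  H_0: rank C_0 − rank ∂_1 = 7 − 6 = 1, and the invariant factors of ∂_1 are all 1, so H_0 = Z.
  H_1: rank ker ∂_1 − rank ∂_2 = (18 − 6) − 12 = 0, and ∂_2 has invariant factor 2 > 1, so H_1 = Z/2Z.
  H_2: rank ker ∂_2 − rank ∂_3 = (12 − 12) − 0 = 0, and there is no ∂_3, so H_2 = 0.

(K is a triangulation of the real projective plane RP^2.)

H_0 = Z,  H_1 = Z/2Z,  H_2 = 0.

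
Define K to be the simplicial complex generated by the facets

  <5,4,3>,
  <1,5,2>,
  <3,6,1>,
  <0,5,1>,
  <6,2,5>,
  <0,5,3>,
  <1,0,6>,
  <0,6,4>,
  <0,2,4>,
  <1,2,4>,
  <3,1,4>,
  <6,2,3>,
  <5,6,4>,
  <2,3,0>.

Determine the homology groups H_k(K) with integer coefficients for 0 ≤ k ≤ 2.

H_0 = Z,  H_1 = Z^2,  H_2 = Z.

Order the vertices as 0 < 1 < 2 < 3 < 4 < 5 < 6. Listing each simplex with vertices in this order, K has dimension 2 with simplices:

  0-simplices (7): [0], [1], [2], [3], [4], [5], [6]
  1-simplices (21): [0,1], [0,2], [0,3], [0,4], [0,5], [0,6], [1,2], [1,3], [1,4], [1,5], [1,6], [2,3], [2,4], [2,5], [2,6], [3,4], [3,5], [3,6], [4,5], [4,6], [5,6]
  2-simplices (14): [0,1,5], [0,1,6], [0,2,3], [0,2,4], [0,3,5], [0,4,6], [1,2,4], [1,2,5], [1,3,4], [1,3,6], [2,3,6], [2,5,6], [3,4,5], [4,5,6]

so the chain groups are C_0 ≅ Z^7, C_1 ≅ Z^21, C_2 ≅ Z^14.

Boundary ∂_1: C_1 → C_0 maps an edge to its endpoints' difference, ∂[p,q] = q − p. For instance
  ∂[4,6] = [6] − [4].
The 7×21 boundary matrix has rank 6 and Smith normal form diag(1,1,1,1,1,1).

∂_2: C_2 → C_1 sends each 2-simplex [p,q,r] to [q,r] − [p,r] + [p,q]. For instance
  ∂[1,2,5] = [2,5] − [1,5] + [1,2],
  ∂[1,3,4] = [3,4] − [1,4] + [1,3].
The 21×14 boundary matrix has rank 13 and Smith normal form diag(1,1,1,1,1,1,1,1,1,1,1,1,1).

Computing H_k = (kernel of ∂_k) / (image of ∂_{k+1}):

  H_0: rank C_0 − rank ∂_1 = 7 − 6 = 1, and the invariant factors of ∂_1 are all 1, so H_0 = Z.
  H_1: rank ker ∂_1 − rank ∂_2 = (21 − 6) − 13 = 2, and the invariant factors of ∂_2 are all 1, so H_1 = Z^2.
  H_2: rank ker ∂_2 − rank ∂_3 = (14 − 13) − 0 = 1, and there is no ∂_3, so H_2 = Z.

(K is a triangulation of the torus T^2.)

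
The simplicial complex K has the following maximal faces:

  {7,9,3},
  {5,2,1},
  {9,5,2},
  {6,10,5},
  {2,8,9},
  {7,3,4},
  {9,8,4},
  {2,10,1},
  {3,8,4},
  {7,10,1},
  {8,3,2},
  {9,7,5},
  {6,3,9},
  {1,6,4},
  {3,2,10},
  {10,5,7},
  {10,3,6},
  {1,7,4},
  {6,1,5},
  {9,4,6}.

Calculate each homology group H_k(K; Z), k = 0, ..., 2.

H_0 = Z,  H_1 = Z ⊕ Z/2,  H_2 = 0.

Fix the vertex order 1 < 2 < 3 < 4 < 5 < 6 < 7 < 8 < 9 < 10 and write every simplex with vertices in increasing order. Then dim K = 2 and the simplices of K are:

  0-simplices (10): [1], [2], [3], [4], [5], [6], [7], [8], [9], [10]
  1-simplices (30): (30 of them)
  2-simplices (20): (20 of them)

so the chain groups are C_0 ≅ Z^10, C_1 ≅ Z^30, C_2 ≅ Z^20.

∂_1: C_1 → C_0 is given by ∂[p,q] = [q] − [p]. For instance
  ∂[4,8] = [8] − [4].
This gives a 10×30 integer matrix of rank 9; reducing to Smith normal form yields diagonal entries (1,1,1,1,1,1,1,1,1).

Boundary ∂_2: C_2 → C_1 acts by ∂[p,q,r] = [q,r] − [p,r] + [p,q]. For instance
  ∂[5,7,10] = [7,10] − [5,10] + [5,7],
  ∂[1,4,7] = [4,7] − [1,7] + [1,4].
The 30×20 boundary matrix has rank 20 and Smith normal form diag(1,1,1,1,1,1,1,1,1,1,1,1,1,1,1,1,1,1,1,2).

Now H_k = ker ∂_k / im ∂_{k+1}, so:

  H_0: rank C_0 − rank ∂_1 = 10 − 9 = 1, and the invariant factors of ∂_1 are all 1, so H_0 ≅ Z.
  H_1: rank ker ∂_1 − rank ∂_2 = (30 − 9) − 20 = 1, and ∂_2 has invariant factor 2 > 1, so H_1 ≅ Z ⊕ Z/2.
  H_2: rank ker ∂_2 − rank ∂_3 = (20 − 20) − 0 = 0, and there is no ∂_3, so H_2 ≅ 0.

As a check, the Euler characteristic is 10 − 30 + 20 = 0, which agrees with 1 − 1 + 0 = 0.
(K is a triangulation of the Klein bottle.)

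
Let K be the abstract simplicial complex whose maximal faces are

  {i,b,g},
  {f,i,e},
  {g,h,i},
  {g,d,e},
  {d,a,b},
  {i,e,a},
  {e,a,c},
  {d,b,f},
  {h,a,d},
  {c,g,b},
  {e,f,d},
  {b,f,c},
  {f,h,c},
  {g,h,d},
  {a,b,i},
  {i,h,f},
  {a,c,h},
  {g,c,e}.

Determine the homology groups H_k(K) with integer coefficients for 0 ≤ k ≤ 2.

H_0 ≅ Z,  H_1 ≅ Z^2,  H_2 ≅ Z.

Fix the vertex order a < b < c < d < e < f < g < h < i and write every simplex with vertices in increasing order. Then dim K = 2 and the simplices of K are:

  0-simplices (9): a, b, c, d, e, f, g, h, i
  1-simplices (27): ab, ac, ad, ae, ah, ai, bc, bd, bf, bg, bi, ce, cf, cg, ch, de, df, dg, dh, ef, eg, ei, fh, fi, gh, gi, hi
  2-simplices (18): abd, abi, ace, ach, adh, aei, bcf, bcg, bdf, bgi, ceg, cfh, def, deg, dgh, efi, fhi, ghi

Hence C_0 ≅ Z^9, C_1 ≅ Z^27, C_2 ≅ Z^18.

The boundary map ∂_1: C_1 → C_0 sends each edge [p,q] (with p < q) to q − p.
This gives a 9×27 integer matrix of rank 8; reducing to Smith normal form yields diagonal entries (1,1,1,1,1,1,1,1).

The boundary map ∂_2: C_2 → C_1 acts by ∂[p,q,r] = [q,r] − [p,r] + [p,q]. For instance
  ∂aei = ei − ai + ae,
  ∂ach = ch − ah + ac.
This gives a 27×18 integer matrix of rank 17; reducing to Smith normal form yields diagonal entries (1,1,1,1,1,1,1,1,1,1,1,1,1,1,1,1,1).

From H_k ≅ ker(∂_k) / im(∂_{k+1}) we obtain:

  H_0: rank C_0 − rank ∂_1 = 9 − 8 = 1, and the invariant factors of ∂_1 are all 1, so H_0 ≅ Z.
  H_1: rank ker ∂_1 − rank ∂_2 = (27 − 8) − 17 = 2, and the invariant factors of ∂_2 are all 1, so H_1 ≅ Z^2.
  H_2: rank ker ∂_2 − rank ∂_3 = (18 − 17) − 0 = 1, and there is no ∂_3, so H_2 ≅ Z.

As a check, the Euler characteristic is 9 − 27 + 18 = 0, which agrees with 1 − 2 + 1 = 0.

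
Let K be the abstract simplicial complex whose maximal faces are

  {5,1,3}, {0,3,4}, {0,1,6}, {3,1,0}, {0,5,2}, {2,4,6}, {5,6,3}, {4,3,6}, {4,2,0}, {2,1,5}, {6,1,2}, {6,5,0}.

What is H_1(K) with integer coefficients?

H_1 = Z/2Z.

Fix the vertex order 0 < 1 < 2 < 3 < 4 < 5 < 6 and write every simplex with vertices in increasing order. Then dim K = 2 and the simplices of K are:

  0-simplices (7): [0], [1], [2], [3], [4], [5], [6]
  1-simplices (18): [0,1], [0,2], [0,3], [0,4], [0,5], [0,6], [1,2], [1,3], [1,5], [1,6], [2,4], [2,5], [2,6], [3,4], [3,5], [3,6], [4,6], [5,6]
  2-simplices (12): [0,1,3], [0,1,6], [0,2,4], [0,2,5], [0,3,4], [0,5,6], [1,2,5], [1,2,6], [1,3,5], [2,4,6], [3,4,6], [3,5,6]

Hence C_0 ≅ Z^7, C_1 ≅ Z^18, C_2 ≅ Z^12.

The boundary map ∂_1: C_1 → C_0 sends each edge [p,q] (with p < q) to q − p.
The resulting 7×18 matrix has rank 6, and its Smith normal form has invariant factors (1,1,1,1,1,1).

Boundary ∂_2: C_2 → C_1 maps a triangle to the signed sum of its edges. For instance
  ∂[0,5,6] = [5,6] − [0,6] + [0,5],
  ∂[1,2,6] = [2,6] − [1,6] + [1,2].
As a 18×12 matrix over Z this has rank 12, with invariant factors (1,1,1,1,1,1,1,1,1,1,1,2).

Now H_k = ker ∂_k / im ∂_{k+1}, so:

  H_1: rank ker ∂_1 − rank ∂_2 = (18 − 6) − 12 = 0, and ∂_2 has invariant factor 2 > 1, so H_1 ≅ Z/2Z.

(K is a triangulation of the real projective plane RP^2.)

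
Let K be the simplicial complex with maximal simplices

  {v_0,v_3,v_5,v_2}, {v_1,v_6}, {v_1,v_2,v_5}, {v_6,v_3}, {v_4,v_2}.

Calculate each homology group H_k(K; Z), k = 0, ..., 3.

Take the total order v_0 < v_1 < v_2 < v_3 < v_4 < v_5 < v_6 on the vertex set. Then K (dimension 3) consists of the simplices:

  0-simplices (7): [v_0], [v_1], [v_2], [v_3], [v_4], [v_5], [v_6]
  1-simplices (11): [v_0,v_2], [v_0,v_3], [v_0,v_5], [v_1,v_2], [v_1,v_5], [v_1,v_6], [v_2,v_3], [v_2,v_4], [v_2,v_5], [v_3,v_5], [v_3,v_6]
  2-simplices (5): [v_0,v_2,v_3], [v_0,v_2,v_5], [v_0,v_3,v_5], [v_1,v_2,v_5], [v_2,v_3,v_5]
  3-simplices (1): [v_0,v_2,v_3,v_5]

so the chain groups are C_0 ≅ Z^7, C_1 ≅ Z^11, C_2 ≅ Z^5, C_3 ≅ Z^1.

The boundary map ∂_1: C_1 → C_0 is given by ∂[p,q] = [q] − [p]. For instance
  ∂[v_2,v_4] = [v_4] − [v_2].
This gives a 7×11 integer matrix of rank 6; reducing to Smith normal form yields diagonal entries (1,1,1,1,1,1).

∂_2: C_2 → C_1 acts by ∂[p,q,r] = [q,r] − [p,r] + [p,q]. For instance
  ∂[v_0,v_3,v_5] = [v_3,v_5] − [v_0,v_5] + [v_0,v_3],
  ∂[v_0,v_2,v_5] = [v_2,v_5] − [v_0,v_5] + [v_0,v_2].
The resulting 11×5 matrix has rank 4, and its Smith normal form has invariant factors (1,1,1,1).

The boundary map ∂_3: C_3 → C_2 sends each 3-simplex σ to the alternating sum Σ_i (−1)^i (σ with its i-th vertex removed). For instance
  ∂[v_0,v_2,v_3,v_5] = [v_2,v_3,v_5] − [v_0,v_3,v_5] + [v_0,v_2,v_5] − [v_0,v_2,v_3].
This gives a 5×1 integer matrix of rank 1; reducing to Smith normal form yields diagonal entries (1).

Computing H_k = (kernel of ∂_k) / (image of ∂_{k+1}):

  H_0: rank C_0 − rank ∂_1 = 7 − 6 = 1, and the invariant factors of ∂_1 are all 1, so H_0 = Z.
  H_1: rank ker ∂_1 − rank ∂_2 = (11 − 6) − 4 = 1, and the invariant factors of ∂_2 are all 1, so H_1 = Z.
  H_2: rank ker ∂_2 − rank ∂_3 = (5 − 4) − 1 = 0, and the invariant factors of ∂_3 are all 1, so H_2 = 0.
  H_3: rank ker ∂_3 − rank ∂_4 = (1 − 1) − 0 = 0, and there is no ∂_4, so H_3 = 0.

As a check, the Euler characteristic is 7 − 11 + 5 − 1 = 0, which agrees with 1 − 1 + 0 − 0 = 0.

H_0 = Z,  H_1 = Z,  H_2 = 0,  H_3 = 0.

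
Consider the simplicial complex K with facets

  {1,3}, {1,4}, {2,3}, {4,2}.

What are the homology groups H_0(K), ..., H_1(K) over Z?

H_0 ≅ Z,  H_1 ≅ Z.

We work with the vertex ordering 1 < 2 < 3 < 4. The simplices of K, each written with vertices in increasing order, are:

  0-simplices (4): [1], [2], [3], [4]
  1-simplices (4): [1,3], [1,4], [2,3], [2,4]

Hence C_0 ≅ Z^4, C_1 ≅ Z^4.

Boundary ∂_1: C_1 → C_0 maps an edge to its endpoints' difference, ∂[p,q] = q − p. For instance
  ∂[2,3] = [3] − [2].
This gives a 4×4 integer matrix of rank 3; reducing to Smith normal form yields diagonal entries (1,1,1).

Now H_k = ker ∂_k / im ∂_{k+1}, so:

  H_0: rank C_0 − rank ∂_1 = 4 − 3 = 1, and the invariant factors of ∂_1 are all 1, so H_0 = Z.
  H_1: rank ker ∂_1 − rank ∂_2 = (4 − 3) − 0 = 1, and there is no ∂_2, so H_1 = Z.

(K is a triangulation of the circle S^1.)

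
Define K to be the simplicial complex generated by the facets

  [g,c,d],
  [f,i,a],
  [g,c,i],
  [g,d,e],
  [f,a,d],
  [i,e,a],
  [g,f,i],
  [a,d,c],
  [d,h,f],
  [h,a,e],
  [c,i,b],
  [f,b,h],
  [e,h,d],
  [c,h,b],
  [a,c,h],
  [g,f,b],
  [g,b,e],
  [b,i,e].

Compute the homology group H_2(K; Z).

H_2 ≅ 0.

Order the vertices as a < b < c < d < e < f < g < h < i. Listing each simplex with vertices in this order, K has dimension 2 with simplices:

  0-simplices (9): a, b, c, d, e, f, g, h, i
  1-simplices (27): ac, ad, ae, af, ah, ai, bc, be, bf, bg, bh, bi, cd, cg, ch, ci, de, df, dg, dh, eg, eh, ei, fg, fh, fi, gi
  2-simplices (18): acd, ach, adf, aeh, aei, afi, bch, bci, beg, bei, bfg, bfh, cdg, cgi, deg, deh, dfh, fgi

Hence C_0 ≅ Z^9, C_1 ≅ Z^27, C_2 ≅ Z^18.

∂_1: C_1 → C_0 is given by ∂[p,q] = [q] − [p]. For instance
  ∂bc = c − b.
The 9×27 boundary matrix has rank 8 and Smith normal form diag(1,1,1,1,1,1,1,1).

∂_2: C_2 → C_1 acts by ∂[p,q,r] = [q,r] − [p,r] + [p,q]. For instance
  ∂fgi = gi − fi + fg,
  ∂bfh = fh − bh + bf.
The resulting 27×18 matrix has rank 18, and its Smith normal form has invariant factors (1,1,1,1,1,1,1,1,1,1,1,1,1,1,1,1,1,2).

Reading off H_k = ker ∂_k / im ∂_{k+1}:

  H_2: rank ker ∂_2 − rank ∂_3 = (18 − 18) − 0 = 0, and there is no ∂_3, so H_2 ≅ 0.

(K is a triangulation of the Klein bottle.)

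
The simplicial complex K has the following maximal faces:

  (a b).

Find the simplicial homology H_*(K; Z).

H_0 ≅ Z,  H_1 = 0.

K has 2 vertices, 1 edge.
rank ∂_0 = 0, rank ∂_1 = 1 ⇒ b_0 = 2 − 0 − 1 = 1; all invariant factors of ∂_1 are 1 so no torsion. So H_0 = Z.
rank ∂_1 = 1, rank ∂_2 = 0 ⇒ b_1 = 1 − 1 − 0 = 0. So H_1 = 0.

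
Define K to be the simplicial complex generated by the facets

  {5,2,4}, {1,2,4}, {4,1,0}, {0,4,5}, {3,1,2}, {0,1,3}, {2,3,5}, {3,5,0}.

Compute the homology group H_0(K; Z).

H_0 ≅ Z.

Order the vertices as 0 < 1 < 2 < 3 < 4 < 5. Listing each simplex with vertices in this order, K has dimension 2 with simplices:

  0-simplices (6): [0], [1], [2], [3], [4], [5]
  1-simplices (12): [0,1], [0,3], [0,4], [0,5], [1,2], [1,3], [1,4], [2,3], [2,4], [2,5], [3,5], [4,5]
  2-simplices (8): [0,1,3], [0,1,4], [0,3,5], [0,4,5], [1,2,3], [1,2,4], [2,3,5], [2,4,5]

Hence C_0 ≅ Z^6, C_1 ≅ Z^12, C_2 ≅ Z^8.

Boundary ∂_1: C_1 → C_0 sends each edge [p,q] (with p < q) to q − p.
The resulting 6×12 matrix has rank 5, and its Smith normal form has invariant factors (1,1,1,1,1).

The boundary map ∂_2: C_2 → C_1 sends each 2-simplex [p,q,r] to [q,r] − [p,r] + [p,q]. For instance
  ∂[0,1,3] = [1,3] − [0,3] + [0,1],
  ∂[2,4,5] = [4,5] − [2,5] + [2,4].
The resulting 12×8 matrix has rank 7, and its Smith normal form has invariant factors (1,1,1,1,1,1,1).

From H_k ≅ ker(∂_k) / im(∂_{k+1}) we obtain:

  H_0: rank C_0 − rank ∂_1 = 6 − 5 = 1, and the invariant factors of ∂_1 are all 1, so H_0 ≅ Z.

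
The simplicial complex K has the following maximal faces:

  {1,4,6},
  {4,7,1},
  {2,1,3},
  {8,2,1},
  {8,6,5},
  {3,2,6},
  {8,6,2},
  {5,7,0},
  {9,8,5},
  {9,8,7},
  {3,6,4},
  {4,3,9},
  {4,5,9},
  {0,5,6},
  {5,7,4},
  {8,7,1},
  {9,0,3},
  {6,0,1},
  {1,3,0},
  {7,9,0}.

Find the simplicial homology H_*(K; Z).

H_0 = Z,  H_1 = Z ⊕ Z/2Z,  H_2 = 0.

K has 10 vertices, 30 edges, 20 triangles.
rank ∂_0 = 0, rank ∂_1 = 9 ⇒ b_0 = 10 − 0 − 9 = 1; all invariant factors of ∂_1 are 1 so no torsion. So H_0 = Z.
rank ∂_1 = 9, rank ∂_2 = 20 ⇒ b_1 = 30 − 9 − 20 = 1; ∂_2 has invariant factor(s) [2] giving torsion. So H_1 = Z ⊕ Z/2Z.
rank ∂_2 = 20, rank ∂_3 = 0 ⇒ b_2 = 20 − 20 − 0 = 0. So H_2 = 0.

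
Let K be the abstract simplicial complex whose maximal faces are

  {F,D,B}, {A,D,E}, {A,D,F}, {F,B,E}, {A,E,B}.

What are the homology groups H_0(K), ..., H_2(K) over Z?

Fix the vertex order A < B < D < E < F and write every simplex with vertices in increasing order. Then dim K = 2 and the simplices of K are:

  0-simplices (5): A, B, D, E, F
  1-simplices (10): AB, AD, AE, AF, BD, BE, BF, DE, DF, EF
  2-simplices (5): ABE, ADE, ADF, BDF, BEF

giving chain groups C_0 ≅ Z^5, C_1 ≅ Z^10, C_2 ≅ Z^5.

The boundary map ∂_1: C_1 → C_0 is given by ∂[p,q] = [q] − [p]. For instance
  ∂BF = F − B.
The 5×10 boundary matrix has rank 4 and Smith normal form diag(1,1,1,1).

Boundary ∂_2: C_2 → C_1 acts by ∂[p,q,r] = [q,r] − [p,r] + [p,q]. For instance
  ∂BDF = DF − BF + BD,
  ∂ADE = DE − AE + AD.
The resulting 10×5 matrix has rank 5, and its Smith normal form has invariant factors (1,1,1,1,1).

Computing H_k = (kernel of ∂_k) / (image of ∂_{k+1}):

  H_0: rank C_0 − rank ∂_1 = 5 − 4 = 1, and the invariant factors of ∂_1 are all 1, so H_0 = Z.
  H_1: rank ker ∂_1 − rank ∂_2 = (10 − 4) − 5 = 1, and the invariant factors of ∂_2 are all 1, so H_1 = Z.
  H_2: rank ker ∂_2 − rank ∂_3 = (5 − 5) − 0 = 0, and there is no ∂_3, so H_2 = 0.

As a check, the Euler characteristic is 5 − 10 + 5 = 0, which agrees with 1 − 1 + 0 = 0.

H_0 ≅ Z,  H_1 ≅ Z,  H_2 = 0.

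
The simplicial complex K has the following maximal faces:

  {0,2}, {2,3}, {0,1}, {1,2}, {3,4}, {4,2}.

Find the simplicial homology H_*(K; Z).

Take the total order 0 < 1 < 2 < 3 < 4 on the vertex set. Then K (dimension 1) consists of the simplices:

  0-simplices (5): [0], [1], [2], [3], [4]
  1-simplices (6): [0,1], [0,2], [1,2], [2,3], [2,4], [3,4]

giving chain groups C_0 ≅ Z^5, C_1 ≅ Z^6.

∂_1: C_1 → C_0 sends each edge [p,q] (with p < q) to q − p. For instance
  ∂[2,4] = [4] − [2].
As a 5×6 matrix over Z this has rank 4, with invariant factors (1,1,1,1).

Computing H_k = (kernel of ∂_k) / (image of ∂_{k+1}):

  H_0: rank C_0 − rank ∂_1 = 5 − 4 = 1, and the invariant factors of ∂_1 are all 1, so H_0 = Z.
  H_1: rank ker ∂_1 − rank ∂_2 = (6 − 4) − 0 = 2, and there is no ∂_2, so H_1 = Z^2.

H_0 ≅ Z,  H_1 ≅ Z^2.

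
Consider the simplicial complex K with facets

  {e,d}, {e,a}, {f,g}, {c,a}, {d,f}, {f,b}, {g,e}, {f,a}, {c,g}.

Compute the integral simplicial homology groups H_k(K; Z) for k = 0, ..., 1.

Fix the vertex order a < b < c < d < e < f < g and write every simplex with vertices in increasing order. Then dim K = 1 and the simplices of K are:

  0-simplices (7): a, b, c, d, e, f, g
  1-simplices (9): ac, ae, af, bf, cg, de, df, eg, fg

so the chain groups are C_0 ≅ Z^7, C_1 ≅ Z^9.

The boundary map ∂_1: C_1 → C_0 maps an edge to its endpoints' difference, ∂[p,q] = q − p.
The resulting 7×9 matrix has rank 6, and its Smith normal form has invariant factors (1,1,1,1,1,1).

Now H_k = ker ∂_k / im ∂_{k+1}, so:

  H_0: rank C_0 − rank ∂_1 = 7 − 6 = 1, and the invariant factors of ∂_1 are all 1, so H_0 = Z.
  H_1: rank ker ∂_1 − rank ∂_2 = (9 − 6) − 0 = 3, and there is no ∂_2, so H_1 = Z^3.

H_0 = Z,  H_1 = Z^3.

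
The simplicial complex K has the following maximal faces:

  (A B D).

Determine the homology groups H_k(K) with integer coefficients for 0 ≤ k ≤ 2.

Order the vertices as A < B < D. Listing each simplex with vertices in this order, K has dimension 2 with simplices:

  0-simplices (3): A, B, D
  1-simplices (3): AB, AD, BD
  2-simplices (1): ABD

giving chain groups C_0 ≅ Z^3, C_1 ≅ Z^3, C_2 ≅ Z^1.

∂_1: C_1 → C_0 is given by ∂[p,q] = [q] − [p].
The resulting 3×3 matrix has rank 2, and its Smith normal form has invariant factors (1,1).

The boundary map ∂_2: C_2 → C_1 maps a triangle to the signed sum of its edges. For instance
  ∂ABD = BD − AD + AB.
The 3×1 boundary matrix has rank 1 and Smith normal form diag(1).

Now H_k = ker ∂_k / im ∂_{k+1}, so:

  H_0: rank C_0 − rank ∂_1 = 3 − 2 = 1, and the invariant factors of ∂_1 are all 1, so H_0 = Z.
  H_1: rank ker ∂_1 − rank ∂_2 = (3 − 2) − 1 = 0, and the invariant factors of ∂_2 are all 1, so H_1 = 0.
  H_2: rank ker ∂_2 − rank ∂_3 = (1 − 1) − 0 = 0, and there is no ∂_3, so H_2 = 0.

As a check, the Euler characteristic is 3 − 3 + 1 = 1, which agrees with 1 − 0 + 0 = 1.

H_0 = Z,  H_1 = 0,  H_2 = 0.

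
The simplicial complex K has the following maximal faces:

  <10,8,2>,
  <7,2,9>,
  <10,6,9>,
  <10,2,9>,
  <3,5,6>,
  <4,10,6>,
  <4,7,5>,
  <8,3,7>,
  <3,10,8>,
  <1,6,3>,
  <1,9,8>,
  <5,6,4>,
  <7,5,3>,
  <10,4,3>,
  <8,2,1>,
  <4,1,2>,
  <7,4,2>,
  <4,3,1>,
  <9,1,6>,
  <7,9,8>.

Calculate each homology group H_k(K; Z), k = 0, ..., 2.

H_0 = Z,  H_1 = Z ⊕ Z_2,  H_2 = 0.

K has 10 vertices, 30 edges, 20 triangles.
rank ∂_0 = 0, rank ∂_1 = 9 ⇒ b_0 = 10 − 0 − 9 = 1; all invariant factors of ∂_1 are 1 so no torsion. So H_0 ≅ Z.
rank ∂_1 = 9, rank ∂_2 = 20 ⇒ b_1 = 30 − 9 − 20 = 1; ∂_2 has invariant factor(s) [2] giving torsion. So H_1 ≅ Z ⊕ Z_2.
rank ∂_2 = 20, rank ∂_3 = 0 ⇒ b_2 = 20 − 20 − 0 = 0. So H_2 ≅ 0.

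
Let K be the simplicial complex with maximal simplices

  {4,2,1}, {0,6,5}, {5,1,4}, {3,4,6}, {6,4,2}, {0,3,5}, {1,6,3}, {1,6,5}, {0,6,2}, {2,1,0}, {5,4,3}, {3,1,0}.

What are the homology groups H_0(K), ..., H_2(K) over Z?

We work with the vertex ordering 0 < 1 < 2 < 3 < 4 < 5 < 6. The simplices of K, each written with vertices in increasing order, are:

  0-simplices (7): [0], [1], [2], [3], [4], [5], [6]
  1-simplices (18): [0,1], [0,2], [0,3], [0,5], [0,6], [1,2], [1,3], [1,4], [1,5], [1,6], [2,4], [2,6], [3,4], [3,5], [3,6], [4,5], [4,6], [5,6]
  2-simplices (12): [0,1,2], [0,1,3], [0,2,6], [0,3,5], [0,5,6], [1,2,4], [1,3,6], [1,4,5], [1,5,6], [2,4,6], [3,4,5], [3,4,6]

so the chain groups are C_0 ≅ Z^7, C_1 ≅ Z^18, C_2 ≅ Z^12.

Boundary ∂_1: C_1 → C_0 sends each edge [p,q] (with p < q) to q − p. For instance
  ∂[4,6] = [6] − [4].
This gives a 7×18 integer matrix of rank 6; reducing to Smith normal form yields diagonal entries (1,1,1,1,1,1).

The boundary map ∂_2: C_2 → C_1 sends each 2-simplex [p,q,r] to [q,r] − [p,r] + [p,q]. For instance
  ∂[3,4,6] = [4,6] − [3,6] + [3,4],
  ∂[1,4,5] = [4,5] − [1,5] + [1,4].
This gives a 18×12 integer matrix of rank 12; reducing to Smith normal form yields diagonal entries (1,1,1,1,1,1,1,1,1,1,1,2).

Now H_k = ker ∂_k / im ∂_{k+1}, so:

  H_0: rank C_0 − rank ∂_1 = 7 − 6 = 1, and the invariant factors of ∂_1 are all 1, so H_0 ≅ Z.
  H_1: rank ker ∂_1 − rank ∂_2 = (18 − 6) − 12 = 0, and ∂_2 has invariant factor 2 > 1, so H_1 ≅ Z/2.
  H_2: rank ker ∂_2 − rank ∂_3 = (12 − 12) − 0 = 0, and there is no ∂_3, so H_2 ≅ 0.

H_0 = Z,  H_1 = Z/2,  H_2 = 0.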